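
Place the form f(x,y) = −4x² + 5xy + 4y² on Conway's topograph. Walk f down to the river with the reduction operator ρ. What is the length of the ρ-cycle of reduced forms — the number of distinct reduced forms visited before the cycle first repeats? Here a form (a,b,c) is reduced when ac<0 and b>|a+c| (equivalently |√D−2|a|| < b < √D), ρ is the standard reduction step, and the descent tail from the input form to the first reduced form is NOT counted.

D = 89, ⌊√D⌋ = 9
river: ρ → (4,3,-5)
river: ρ → (-5,7,2)
river: ρ → (2,9,-1)
river: ρ → (-1,9,2)
river: ρ → (2,7,-5)
river: ρ → (-5,3,4)
river: ρ → (4,5,-4)
river: ρ → (-4,3,5)
river: ρ → (5,7,-2)
river: ρ → (-2,9,1)
river: ρ → (1,9,-2)
river: ρ → (-2,7,5)
river: ρ → (5,3,-4)
river: ρ → (-4,5,4)
ρ-cycle length = 14 (tail of 0 descent steps not counted)

14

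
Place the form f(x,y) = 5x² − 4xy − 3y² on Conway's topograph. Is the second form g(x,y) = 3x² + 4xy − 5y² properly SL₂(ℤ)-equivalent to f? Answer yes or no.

D₁ = 76, D₂ = 76
river cycle of f (length 6): (-3, 4, 5), (5, 6, -2), (-2, 6, 5), (5, 4, -3), (-3, 8, 1), (1, 8, -3)
river cycle of g (length 6): (-5, 6, 2), (2, 6, -5), (-5, 4, 3), (3, 8, -1), (-1, 8, 3), (3, 4, -5)
cycles differ ⇒ inequivalent

no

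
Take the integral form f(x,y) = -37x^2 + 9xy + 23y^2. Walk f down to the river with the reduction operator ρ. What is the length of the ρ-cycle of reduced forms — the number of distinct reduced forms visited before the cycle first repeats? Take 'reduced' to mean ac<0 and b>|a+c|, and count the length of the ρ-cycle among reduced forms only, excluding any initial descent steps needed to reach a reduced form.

D = 3485, ⌊√D⌋ = 59
descent: ρ → (23,37,-23)  [lands on river]
river: ρ → (-23,55,5)
river: ρ → (5,55,-23)
river: ρ → (-23,37,23)
river: ρ → (23,55,-5)
river: ρ → (-5,55,23)
ρ-cycle length = 6 (tail of 1 descent step not counted)

6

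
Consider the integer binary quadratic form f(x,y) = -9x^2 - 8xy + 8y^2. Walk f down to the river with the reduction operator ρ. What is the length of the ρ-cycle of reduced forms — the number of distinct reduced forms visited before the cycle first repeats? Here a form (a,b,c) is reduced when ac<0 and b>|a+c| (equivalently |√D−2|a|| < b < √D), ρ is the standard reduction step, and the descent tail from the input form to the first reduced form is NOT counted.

D = 352, ⌊√D⌋ = 18
descent: ρ → (8,8,-9)  [lands on river]
river: ρ → (-9,10,7)
river: ρ → (7,18,-1)
river: ρ → (-1,18,7)
river: ρ → (7,10,-9)
river: ρ → (-9,8,8)
ρ-cycle length = 6 (tail of 1 descent step not counted)

6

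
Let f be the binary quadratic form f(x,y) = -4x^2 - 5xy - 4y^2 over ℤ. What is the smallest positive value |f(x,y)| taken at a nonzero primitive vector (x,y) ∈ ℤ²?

translate: b→-3 (≡5 mod 8), so (4,5,4)→(4,-3,3)
flip: (4,-3,3)→(3,3,4)
reduced (well bottom): (3,3,4) with a≤c, −a<b≤a
well minimum |f| = |-3| = 3 (negative-definite)

3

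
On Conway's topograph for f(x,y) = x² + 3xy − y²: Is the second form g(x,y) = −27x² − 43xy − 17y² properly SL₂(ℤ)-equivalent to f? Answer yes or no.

D₁ = 13, D₂ = 13
river cycle of f (length 2): (-1, 3, 1), (1, 3, -1)
river cycle of g (length 2): (-1, 3, 1), (1, 3, -1)
cycles coincide ⇒ equivalent

yes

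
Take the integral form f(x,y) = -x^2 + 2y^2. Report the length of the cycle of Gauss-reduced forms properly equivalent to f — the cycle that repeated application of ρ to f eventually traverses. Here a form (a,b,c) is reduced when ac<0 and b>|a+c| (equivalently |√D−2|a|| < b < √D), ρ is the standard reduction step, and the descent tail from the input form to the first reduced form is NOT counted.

D = 8, ⌊√D⌋ = 2
descent: ρ → (2,0,-1)
descent: ρ → (-1,2,1)  [lands on river]
river: ρ → (1,2,-1)
ρ-cycle length = 2 (tail of 2 descent steps not counted)

2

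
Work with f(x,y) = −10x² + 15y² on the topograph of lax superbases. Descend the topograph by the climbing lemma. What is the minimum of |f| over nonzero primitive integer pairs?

descent: ρ → (15,0,-10)
descent: ρ → (-10,20,5)  [lands on river]
river: ρ → (5,20,-10)
closes: descent 2, river 2
min |a| on river = 5

5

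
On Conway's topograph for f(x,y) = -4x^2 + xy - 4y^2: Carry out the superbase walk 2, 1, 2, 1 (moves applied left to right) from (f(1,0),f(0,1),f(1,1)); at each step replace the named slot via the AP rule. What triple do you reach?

start (-4,-4,-7) = (f(1,0),f(0,1),f(1,1))
replace slot 2: 2·((-4)+(-7)) − (-4) = -18 → (-4,-18,-7)
replace slot 1: 2·((-18)+(-7)) − (-4) = -46 → (-46,-18,-7)
replace slot 2: 2·((-46)+(-7)) − (-18) = -88 → (-46,-88,-7)
replace slot 1: 2·((-88)+(-7)) − (-46) = -144 → (-144,-88,-7)

-144,-88,-7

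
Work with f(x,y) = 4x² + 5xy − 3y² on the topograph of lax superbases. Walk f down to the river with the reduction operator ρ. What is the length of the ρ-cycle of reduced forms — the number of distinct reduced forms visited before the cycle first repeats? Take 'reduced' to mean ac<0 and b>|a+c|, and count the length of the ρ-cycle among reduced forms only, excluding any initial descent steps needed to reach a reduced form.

D = 73, ⌊√D⌋ = 8
river: ρ → (-3,7,2)
river: ρ → (2,5,-6)
river: ρ → (-6,7,1)
river: ρ → (1,7,-6)
river: ρ → (-6,5,2)
river: ρ → (2,7,-3)
river: ρ → (-3,5,4)
river: ρ → (4,3,-4)
river: ρ → (-4,5,3)
river: ρ → (3,7,-2)
river: ρ → (-2,5,6)
river: ρ → (6,7,-1)
river: ρ → (-1,7,6)
river: ρ → (6,5,-2)
river: ρ → (-2,7,3)
river: ρ → (3,5,-4)
river: ρ → (-4,3,4)
river: ρ → (4,5,-3)
ρ-cycle length = 18 (tail of 0 descent steps not counted)

18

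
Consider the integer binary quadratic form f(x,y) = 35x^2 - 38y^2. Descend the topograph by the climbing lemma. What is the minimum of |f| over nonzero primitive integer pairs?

descent: ρ → (-38,0,35)
descent: ρ → (35,70,-3)  [lands on river]
river: ρ → (-3,68,58)
river: ρ → (58,48,-13)
river: ρ → (-13,56,42)
river: ρ → (42,28,-27)
river: ρ → (-27,26,43)
river: ρ → (43,60,-10)
river: ρ → (-10,60,43)
river: ρ → (43,26,-27)
river: ρ → (-27,28,42)
river: ρ → (42,56,-13)
river: ρ → (-13,48,58)
river: ρ → (58,68,-3)
river: ρ → (-3,70,35)
closes: descent 2, river 14
min |a| on river = 3

3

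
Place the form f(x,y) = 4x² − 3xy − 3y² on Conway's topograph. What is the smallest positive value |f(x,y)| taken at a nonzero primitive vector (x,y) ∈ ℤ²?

descent: ρ → (-3,3,4)  [lands on river]
river: ρ → (4,5,-2)
river: ρ → (-2,7,1)
river: ρ → (1,7,-2)
river: ρ → (-2,5,4)
river: ρ → (4,3,-3)
closes: descent 1, river 6
min |a| on river = 1

1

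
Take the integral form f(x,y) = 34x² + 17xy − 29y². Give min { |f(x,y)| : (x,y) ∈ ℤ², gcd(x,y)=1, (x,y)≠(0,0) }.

river: ρ → (-29,41,22)
river: ρ → (22,47,-23)
river: ρ → (-23,45,24)
river: ρ → (24,51,-17)
river: ρ → (-17,51,24)
river: ρ → (24,45,-23)
river: ρ → (-23,47,22)
river: ρ → (22,41,-29)
river: ρ → (-29,17,34)
river: ρ → (34,51,-12)
river: ρ → (-12,45,46)
river: ρ → (46,47,-11)
river: ρ → (-11,63,6)
river: ρ → (6,57,-41)
river: ρ → (-41,25,22)
river: ρ → (22,63,-3)
river: ρ → (-3,63,22)
river: ρ → (22,25,-41)
river: ρ → (-41,57,6)
river: ρ → (6,63,-11)
river: ρ → (-11,47,46)
river: ρ → (46,45,-12)
river: ρ → (-12,51,34)
river: ρ → (34,17,-29)
closes: descent 0, river 24
min |a| on river = 3

3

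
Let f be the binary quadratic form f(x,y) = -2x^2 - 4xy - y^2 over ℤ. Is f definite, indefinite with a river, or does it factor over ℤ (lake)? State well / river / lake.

D = b²−4ac = (-4)² − 4·(-2)·(-1) = 8
D > 0 non-square ⇒ indefinite ⇒ periodic river

river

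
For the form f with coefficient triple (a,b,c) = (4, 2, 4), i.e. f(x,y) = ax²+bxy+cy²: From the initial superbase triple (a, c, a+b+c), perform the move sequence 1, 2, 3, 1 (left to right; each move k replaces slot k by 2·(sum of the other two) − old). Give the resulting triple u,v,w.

start (4,4,10) = (f(1,0),f(0,1),f(1,1))
replace slot 1: 2·(4+10) − 4 = 24 → (24,4,10)
replace slot 2: 2·(24+10) − 4 = 64 → (24,64,10)
replace slot 3: 2·(24+64) − 10 = 166 → (24,64,166)
replace slot 1: 2·(64+166) − 24 = 436 → (436,64,166)

436,64,166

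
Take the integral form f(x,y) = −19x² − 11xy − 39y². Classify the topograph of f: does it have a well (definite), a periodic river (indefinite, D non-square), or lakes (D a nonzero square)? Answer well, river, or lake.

D = b²−4ac = (-11)² − 4·(-19)·(-39) = -2843
D < 0 ⇒ definite ⇒ every region one sign ⇒ single well

well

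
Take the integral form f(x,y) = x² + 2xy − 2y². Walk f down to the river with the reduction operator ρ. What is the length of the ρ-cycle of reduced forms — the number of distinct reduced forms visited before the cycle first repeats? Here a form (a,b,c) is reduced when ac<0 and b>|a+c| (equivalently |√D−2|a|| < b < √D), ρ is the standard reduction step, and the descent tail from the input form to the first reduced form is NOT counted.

D = 12, ⌊√D⌋ = 3
river: ρ → (-2,2,1)
river: ρ → (1,2,-2)
ρ-cycle length = 2 (tail of 0 descent steps not counted)

2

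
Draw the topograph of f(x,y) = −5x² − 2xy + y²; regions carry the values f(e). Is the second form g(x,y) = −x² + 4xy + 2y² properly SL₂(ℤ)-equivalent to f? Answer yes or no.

D₁ = 24, D₂ = 24
river cycle of f (length 2): (1, 4, -2), (-2, 4, 1)
river cycle of g (length 2): (2, 4, -1), (-1, 4, 2)
cycles differ ⇒ inequivalent

no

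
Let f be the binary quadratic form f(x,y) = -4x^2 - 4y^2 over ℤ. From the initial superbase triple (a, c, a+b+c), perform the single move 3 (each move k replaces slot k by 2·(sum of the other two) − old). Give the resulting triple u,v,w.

start (-4,-4,-8) = (f(1,0),f(0,1),f(1,1))
replace slot 3: 2·((-4)+(-4)) − (-8) = -8 → (-4,-4,-8)

-4,-4,-8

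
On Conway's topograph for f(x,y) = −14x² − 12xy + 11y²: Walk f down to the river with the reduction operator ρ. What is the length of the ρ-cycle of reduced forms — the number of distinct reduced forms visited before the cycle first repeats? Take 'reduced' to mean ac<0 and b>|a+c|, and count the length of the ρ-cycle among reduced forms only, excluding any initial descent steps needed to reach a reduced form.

D = 760, ⌊√D⌋ = 27
descent: ρ → (11,12,-14)  [lands on river]
river: ρ → (-14,16,9)
river: ρ → (9,20,-10)
river: ρ → (-10,20,9)
river: ρ → (9,16,-14)
river: ρ → (-14,12,11)
river: ρ → (11,10,-15)
river: ρ → (-15,20,6)
river: ρ → (6,16,-21)
river: ρ → (-21,26,1)
river: ρ → (1,26,-21)
river: ρ → (-21,16,6)
river: ρ → (6,20,-15)
river: ρ → (-15,10,11)
ρ-cycle length = 14 (tail of 1 descent step not counted)

14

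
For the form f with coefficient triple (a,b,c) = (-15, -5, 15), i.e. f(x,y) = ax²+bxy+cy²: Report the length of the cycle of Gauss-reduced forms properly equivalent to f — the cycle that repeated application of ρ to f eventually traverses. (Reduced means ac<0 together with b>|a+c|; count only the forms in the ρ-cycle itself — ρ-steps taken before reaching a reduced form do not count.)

D = 925, ⌊√D⌋ = 30
descent: ρ → (15,5,-15)  [lands on river]
river: ρ → (-15,25,5)
river: ρ → (5,25,-15)
river: ρ → (-15,5,15)
river: ρ → (15,25,-5)
river: ρ → (-5,25,15)
ρ-cycle length = 6 (tail of 1 descent step not counted)

6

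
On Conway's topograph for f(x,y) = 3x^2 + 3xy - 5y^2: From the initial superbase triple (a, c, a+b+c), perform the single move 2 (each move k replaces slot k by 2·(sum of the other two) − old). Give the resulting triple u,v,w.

start (3,-5,1) = (f(1,0),f(0,1),f(1,1))
replace slot 2: 2·(3+1) − (-5) = 13 → (3,13,1)

3,13,1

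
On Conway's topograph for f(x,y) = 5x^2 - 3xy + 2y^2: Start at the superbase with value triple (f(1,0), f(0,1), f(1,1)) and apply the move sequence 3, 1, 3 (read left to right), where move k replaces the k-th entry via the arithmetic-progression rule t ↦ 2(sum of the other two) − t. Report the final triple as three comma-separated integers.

start (5,2,4) = (f(1,0),f(0,1),f(1,1))
replace slot 3: 2·(5+2) − 4 = 10 → (5,2,10)
replace slot 1: 2·(2+10) − 5 = 19 → (19,2,10)
replace slot 3: 2·(19+2) − 10 = 32 → (19,2,32)

19,2,32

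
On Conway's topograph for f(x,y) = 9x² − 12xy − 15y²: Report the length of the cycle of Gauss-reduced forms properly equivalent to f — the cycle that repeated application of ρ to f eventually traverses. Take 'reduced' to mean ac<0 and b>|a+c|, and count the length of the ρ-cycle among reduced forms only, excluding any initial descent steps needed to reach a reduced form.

D = 684, ⌊√D⌋ = 26
descent: ρ → (-15,12,9)  [lands on river]
river: ρ → (9,24,-3)
river: ρ → (-3,24,9)
river: ρ → (9,12,-15)
river: ρ → (-15,18,6)
river: ρ → (6,18,-15)
ρ-cycle length = 6 (tail of 1 descent step not counted)

6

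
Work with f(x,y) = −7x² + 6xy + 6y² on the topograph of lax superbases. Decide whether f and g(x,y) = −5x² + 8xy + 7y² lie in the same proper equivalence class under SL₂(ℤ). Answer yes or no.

D₁ = 204, D₂ = 204
river cycle of f (length 6): (6, 6, -7), (-7, 8, 5), (5, 12, -3), (-3, 12, 5), (5, 8, -7), (-7, 6, 6)
river cycle of g (length 6): (7, 6, -6), (-6, 6, 7), (7, 8, -5), (-5, 12, 3), (3, 12, -5), (-5, 8, 7)
cycles differ ⇒ inequivalent

no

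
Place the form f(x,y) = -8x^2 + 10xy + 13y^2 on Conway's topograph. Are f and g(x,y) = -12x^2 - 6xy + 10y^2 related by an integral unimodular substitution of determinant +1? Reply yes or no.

D₁ = 516, D₂ = 516
river cycle of f (length 10): (13, 16, -5), (-5, 14, 16), (16, 18, -3), (-3, 18, 16), (16, 14, -5), (-5, 16, 13), (13, 10, -8), (-8, 22, 1), (1, 22, -8), (-8, 10, 13)
river cycle of g (length 10): (10, 6, -12), (-12, 18, 4), (4, 22, -2), (-2, 22, 4), (4, 18, -12), (-12, 6, 10), (10, 14, -8), (-8, 18, 6), (6, 18, -8), (-8, 14, 10)
cycles differ ⇒ inequivalent

no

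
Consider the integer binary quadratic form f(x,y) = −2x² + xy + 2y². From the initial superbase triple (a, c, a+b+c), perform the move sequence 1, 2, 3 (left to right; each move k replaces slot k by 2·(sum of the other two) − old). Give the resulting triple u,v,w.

start (-2,2,1) = (f(1,0),f(0,1),f(1,1))
replace slot 1: 2·(2+1) − (-2) = 8 → (8,2,1)
replace slot 2: 2·(8+1) − 2 = 16 → (8,16,1)
replace slot 3: 2·(8+16) − 1 = 47 → (8,16,47)

8,16,47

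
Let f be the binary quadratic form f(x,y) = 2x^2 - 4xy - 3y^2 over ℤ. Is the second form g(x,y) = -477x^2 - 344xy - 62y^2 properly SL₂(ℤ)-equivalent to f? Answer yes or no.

D₁ = 40, D₂ = 40
river cycle of f (length 6): (-3, 4, 2), (2, 4, -3), (-3, 2, 3), (3, 4, -2), (-2, 4, 3), (3, 2, -3)
river cycle of g (length 6): (-3, 4, 2), (2, 4, -3), (-3, 2, 3), (3, 4, -2), (-2, 4, 3), (3, 2, -3)
cycles coincide ⇒ equivalent

yes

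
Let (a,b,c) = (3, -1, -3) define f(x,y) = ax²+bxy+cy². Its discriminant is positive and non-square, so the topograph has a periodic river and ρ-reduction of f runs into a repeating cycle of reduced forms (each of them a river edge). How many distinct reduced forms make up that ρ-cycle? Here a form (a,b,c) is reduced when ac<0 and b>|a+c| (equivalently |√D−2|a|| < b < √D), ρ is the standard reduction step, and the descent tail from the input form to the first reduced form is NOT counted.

D = 37, ⌊√D⌋ = 6
descent: ρ → (-3,1,3)  [lands on river]
river: ρ → (3,5,-1)
river: ρ → (-1,5,3)
river: ρ → (3,1,-3)
river: ρ → (-3,5,1)
river: ρ → (1,5,-3)
ρ-cycle length = 6 (tail of 1 descent step not counted)

6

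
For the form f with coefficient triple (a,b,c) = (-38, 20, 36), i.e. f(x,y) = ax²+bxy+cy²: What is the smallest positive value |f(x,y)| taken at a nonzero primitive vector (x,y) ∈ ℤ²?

river: ρ → (36,52,-22)
river: ρ → (-22,36,52)
river: ρ → (52,68,-6)
river: ρ → (-6,76,4)
river: ρ → (4,76,-6)
river: ρ → (-6,68,52)
river: ρ → (52,36,-22)
river: ρ → (-22,52,36)
river: ρ → (36,20,-38)
river: ρ → (-38,56,18)
river: ρ → (18,52,-44)
river: ρ → (-44,36,26)
river: ρ → (26,68,-12)
river: ρ → (-12,76,2)
river: ρ → (2,76,-12)
river: ρ → (-12,68,26)
river: ρ → (26,36,-44)
river: ρ → (-44,52,18)
river: ρ → (18,56,-38)
river: ρ → (-38,20,36)
closes: descent 0, river 20
min |a| on river = 2

2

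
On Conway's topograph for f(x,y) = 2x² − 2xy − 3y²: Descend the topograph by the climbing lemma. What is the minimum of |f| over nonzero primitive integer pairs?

descent: ρ → (-3,2,2)  [lands on river]
river: ρ → (2,2,-3)
river: ρ → (-3,4,1)
river: ρ → (1,4,-3)
closes: descent 1, river 4
min |a| on river = 1

1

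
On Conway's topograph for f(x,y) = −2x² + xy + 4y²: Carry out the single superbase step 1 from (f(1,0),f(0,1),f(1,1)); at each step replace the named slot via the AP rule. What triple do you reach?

start (-2,4,3) = (f(1,0),f(0,1),f(1,1))
replace slot 1: 2·(4+3) − (-2) = 16 → (16,4,3)

16,4,3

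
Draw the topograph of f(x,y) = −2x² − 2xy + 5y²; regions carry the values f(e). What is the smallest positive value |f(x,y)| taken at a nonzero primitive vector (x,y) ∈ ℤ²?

descent: ρ → (5,2,-2)
descent: ρ → (-2,6,1)  [lands on river]
river: ρ → (1,6,-2)
closes: descent 2, river 2
min |a| on river = 1

1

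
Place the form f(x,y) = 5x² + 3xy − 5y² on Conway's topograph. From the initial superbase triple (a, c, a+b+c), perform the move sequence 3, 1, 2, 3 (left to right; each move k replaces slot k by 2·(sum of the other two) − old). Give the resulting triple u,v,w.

start (5,-5,3) = (f(1,0),f(0,1),f(1,1))
replace slot 3: 2·(5+(-5)) − 3 = -3 → (5,-5,-3)
replace slot 1: 2·((-5)+(-3)) − 5 = -21 → (-21,-5,-3)
replace slot 2: 2·((-21)+(-3)) − (-5) = -43 → (-21,-43,-3)
replace slot 3: 2·((-21)+(-43)) − (-3) = -125 → (-21,-43,-125)

-21,-43,-125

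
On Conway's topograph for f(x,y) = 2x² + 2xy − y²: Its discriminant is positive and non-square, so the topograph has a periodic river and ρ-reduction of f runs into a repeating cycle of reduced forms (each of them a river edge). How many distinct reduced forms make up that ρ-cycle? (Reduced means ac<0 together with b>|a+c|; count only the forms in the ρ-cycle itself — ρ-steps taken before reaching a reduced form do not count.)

D = 12, ⌊√D⌋ = 3
river: ρ → (-1,2,2)
river: ρ → (2,2,-1)
ρ-cycle length = 2 (tail of 0 descent steps not counted)

2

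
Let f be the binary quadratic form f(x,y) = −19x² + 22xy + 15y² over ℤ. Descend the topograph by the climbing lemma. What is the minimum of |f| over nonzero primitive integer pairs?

river: ρ → (15,38,-3)
river: ρ → (-3,40,2)
river: ρ → (2,40,-3)
river: ρ → (-3,38,15)
river: ρ → (15,22,-19)
river: ρ → (-19,16,18)
river: ρ → (18,20,-17)
river: ρ → (-17,14,21)
river: ρ → (21,28,-10)
river: ρ → (-10,32,15)
river: ρ → (15,28,-14)
river: ρ → (-14,28,15)
river: ρ → (15,32,-10)
river: ρ → (-10,28,21)
river: ρ → (21,14,-17)
river: ρ → (-17,20,18)
river: ρ → (18,16,-19)
river: ρ → (-19,22,15)
closes: descent 0, river 18
min |a| on river = 2

2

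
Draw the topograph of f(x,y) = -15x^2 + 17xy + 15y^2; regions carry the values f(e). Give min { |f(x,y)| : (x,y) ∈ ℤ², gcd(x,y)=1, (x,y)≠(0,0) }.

river: ρ → (15,13,-17)
river: ρ → (-17,21,11)
river: ρ → (11,23,-15)
river: ρ → (-15,7,19)
river: ρ → (19,31,-3)
river: ρ → (-3,29,29)
river: ρ → (29,29,-3)
river: ρ → (-3,31,19)
river: ρ → (19,7,-15)
river: ρ → (-15,23,11)
river: ρ → (11,21,-17)
river: ρ → (-17,13,15)
river: ρ → (15,17,-15)
river: ρ → (-15,13,17)
river: ρ → (17,21,-11)
river: ρ → (-11,23,15)
river: ρ → (15,7,-19)
river: ρ → (-19,31,3)
river: ρ → (3,29,-29)
river: ρ → (-29,29,3)
river: ρ → (3,31,-19)
river: ρ → (-19,7,15)
river: ρ → (15,23,-11)
river: ρ → (-11,21,17)
river: ρ → (17,13,-15)
river: ρ → (-15,17,15)
closes: descent 0, river 26
min |a| on river = 3

3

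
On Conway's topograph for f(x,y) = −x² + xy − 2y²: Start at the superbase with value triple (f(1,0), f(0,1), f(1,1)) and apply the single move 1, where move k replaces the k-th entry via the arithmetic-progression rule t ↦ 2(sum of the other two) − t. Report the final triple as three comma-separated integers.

start (-1,-2,-2) = (f(1,0),f(0,1),f(1,1))
replace slot 1: 2·((-2)+(-2)) − (-1) = -7 → (-7,-2,-2)

-7,-2,-2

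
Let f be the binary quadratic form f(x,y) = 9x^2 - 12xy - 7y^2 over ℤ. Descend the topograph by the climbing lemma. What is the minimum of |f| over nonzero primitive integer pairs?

descent: ρ → (-7,12,9)  [lands on river]
river: ρ → (9,6,-10)
river: ρ → (-10,14,5)
river: ρ → (5,16,-7)
closes: descent 1, river 4
min |a| on river = 5

5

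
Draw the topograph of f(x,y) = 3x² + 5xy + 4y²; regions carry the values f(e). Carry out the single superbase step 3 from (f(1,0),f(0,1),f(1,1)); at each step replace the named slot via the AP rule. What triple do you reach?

start (3,4,12) = (f(1,0),f(0,1),f(1,1))
replace slot 3: 2·(3+4) − 12 = 2 → (3,4,2)

3,4,2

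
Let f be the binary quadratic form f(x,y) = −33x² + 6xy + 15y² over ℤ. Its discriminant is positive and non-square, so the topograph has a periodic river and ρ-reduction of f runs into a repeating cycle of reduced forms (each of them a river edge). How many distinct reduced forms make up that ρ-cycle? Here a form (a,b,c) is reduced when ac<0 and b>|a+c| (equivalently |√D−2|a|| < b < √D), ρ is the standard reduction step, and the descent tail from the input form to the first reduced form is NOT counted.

D = 2016, ⌊√D⌋ = 44
descent: ρ → (15,24,-24)  [lands on river]
river: ρ → (-24,24,15)
river: ρ → (15,36,-12)
river: ρ → (-12,36,15)
ρ-cycle length = 4 (tail of 1 descent step not counted)

4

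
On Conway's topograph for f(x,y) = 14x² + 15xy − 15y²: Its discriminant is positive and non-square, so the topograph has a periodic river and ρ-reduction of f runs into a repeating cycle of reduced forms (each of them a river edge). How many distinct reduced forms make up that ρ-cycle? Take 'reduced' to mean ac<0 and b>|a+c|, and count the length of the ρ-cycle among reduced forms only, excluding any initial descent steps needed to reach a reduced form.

D = 1065, ⌊√D⌋ = 32
river: ρ → (-15,15,14)
river: ρ → (14,13,-16)
river: ρ → (-16,19,11)
river: ρ → (11,25,-10)
river: ρ → (-10,15,21)
river: ρ → (21,27,-4)
river: ρ → (-4,29,14)
river: ρ → (14,27,-6)
river: ρ → (-6,21,26)
river: ρ → (26,31,-1)
river: ρ → (-1,31,26)
river: ρ → (26,21,-6)
river: ρ → (-6,27,14)
river: ρ → (14,29,-4)
river: ρ → (-4,27,21)
river: ρ → (21,15,-10)
river: ρ → (-10,25,11)
river: ρ → (11,19,-16)
river: ρ → (-16,13,14)
river: ρ → (14,15,-15)
ρ-cycle length = 20 (tail of 0 descent steps not counted)

20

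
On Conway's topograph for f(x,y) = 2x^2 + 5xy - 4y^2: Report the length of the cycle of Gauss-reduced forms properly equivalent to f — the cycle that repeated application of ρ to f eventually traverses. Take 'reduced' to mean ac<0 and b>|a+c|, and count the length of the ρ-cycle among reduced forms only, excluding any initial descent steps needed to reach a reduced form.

D = 57, ⌊√D⌋ = 7
river: ρ → (-4,3,3)
river: ρ → (3,3,-4)
river: ρ → (-4,5,2)
river: ρ → (2,7,-1)
river: ρ → (-1,7,2)
river: ρ → (2,5,-4)
ρ-cycle length = 6 (tail of 0 descent steps not counted)

6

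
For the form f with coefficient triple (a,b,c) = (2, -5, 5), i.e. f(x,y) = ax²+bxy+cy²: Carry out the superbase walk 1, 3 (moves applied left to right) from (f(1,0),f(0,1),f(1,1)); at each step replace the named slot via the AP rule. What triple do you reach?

start (2,5,2) = (f(1,0),f(0,1),f(1,1))
replace slot 1: 2·(5+2) − 2 = 12 → (12,5,2)
replace slot 3: 2·(12+5) − 2 = 32 → (12,5,32)

12,5,32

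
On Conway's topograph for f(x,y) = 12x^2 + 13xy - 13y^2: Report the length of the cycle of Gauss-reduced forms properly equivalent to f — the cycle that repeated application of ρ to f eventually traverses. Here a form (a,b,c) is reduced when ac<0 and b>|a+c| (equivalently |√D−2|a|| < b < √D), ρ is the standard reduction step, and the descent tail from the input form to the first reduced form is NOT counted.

D = 793, ⌊√D⌋ = 28
river: ρ → (-13,13,12)
river: ρ → (12,11,-14)
river: ρ → (-14,17,9)
river: ρ → (9,19,-12)
river: ρ → (-12,5,16)
river: ρ → (16,27,-1)
river: ρ → (-1,27,16)
river: ρ → (16,5,-12)
river: ρ → (-12,19,9)
river: ρ → (9,17,-14)
river: ρ → (-14,11,12)
river: ρ → (12,13,-13)
ρ-cycle length = 12 (tail of 0 descent steps not counted)

12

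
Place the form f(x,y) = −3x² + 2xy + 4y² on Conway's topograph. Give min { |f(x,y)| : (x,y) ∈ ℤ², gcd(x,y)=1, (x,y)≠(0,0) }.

river: ρ → (4,6,-1)
river: ρ → (-1,6,4)
river: ρ → (4,2,-3)
river: ρ → (-3,4,3)
river: ρ → (3,2,-4)
river: ρ → (-4,6,1)
river: ρ → (1,6,-4)
river: ρ → (-4,2,3)
river: ρ → (3,4,-3)
river: ρ → (-3,2,4)
closes: descent 0, river 10
min |a| on river = 1

1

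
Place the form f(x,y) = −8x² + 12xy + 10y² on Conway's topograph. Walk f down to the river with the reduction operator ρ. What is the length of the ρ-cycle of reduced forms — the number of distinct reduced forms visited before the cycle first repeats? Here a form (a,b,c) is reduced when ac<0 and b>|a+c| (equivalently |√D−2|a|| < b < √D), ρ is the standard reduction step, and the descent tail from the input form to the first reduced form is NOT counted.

D = 464, ⌊√D⌋ = 21
river: ρ → (10,8,-10)
river: ρ → (-10,12,8)
river: ρ → (8,20,-2)
river: ρ → (-2,20,8)
river: ρ → (8,12,-10)
river: ρ → (-10,8,10)
river: ρ → (10,12,-8)
river: ρ → (-8,20,2)
river: ρ → (2,20,-8)
river: ρ → (-8,12,10)
ρ-cycle length = 10 (tail of 0 descent steps not counted)

10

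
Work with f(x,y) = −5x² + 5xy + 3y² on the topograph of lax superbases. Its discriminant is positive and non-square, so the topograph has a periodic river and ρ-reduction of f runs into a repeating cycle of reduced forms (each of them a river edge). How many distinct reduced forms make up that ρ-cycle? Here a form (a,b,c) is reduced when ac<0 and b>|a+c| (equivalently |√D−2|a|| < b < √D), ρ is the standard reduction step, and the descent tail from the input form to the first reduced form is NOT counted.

D = 85, ⌊√D⌋ = 9
river: ρ → (3,7,-3)
river: ρ → (-3,5,5)
river: ρ → (5,5,-3)
river: ρ → (-3,7,3)
river: ρ → (3,5,-5)
river: ρ → (-5,5,3)
ρ-cycle length = 6 (tail of 0 descent steps not counted)

6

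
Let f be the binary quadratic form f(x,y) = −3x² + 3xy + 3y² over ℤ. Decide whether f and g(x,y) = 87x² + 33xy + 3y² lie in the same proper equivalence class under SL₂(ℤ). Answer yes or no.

D₁ = 45, D₂ = 45
river cycle of f (length 2): (3, 3, -3), (-3, 3, 3)
river cycle of g (length 2): (3, 3, -3), (-3, 3, 3)
cycles coincide ⇒ equivalent

yes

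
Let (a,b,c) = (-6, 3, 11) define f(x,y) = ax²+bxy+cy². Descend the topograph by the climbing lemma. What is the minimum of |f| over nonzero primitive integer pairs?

descent: ρ → (11,-3,-6)
descent: ρ → (-6,15,2)  [lands on river]
river: ρ → (2,13,-13)
river: ρ → (-13,13,2)
river: ρ → (2,15,-6)
river: ρ → (-6,9,8)
river: ρ → (8,7,-7)
river: ρ → (-7,7,8)
river: ρ → (8,9,-6)
closes: descent 2, river 8
min |a| on river = 2

2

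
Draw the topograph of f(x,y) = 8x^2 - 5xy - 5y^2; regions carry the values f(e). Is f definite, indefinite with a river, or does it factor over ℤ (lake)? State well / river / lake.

D = b²−4ac = (-5)² − 4·8·(-5) = 185
D > 0 non-square ⇒ indefinite ⇒ periodic river

river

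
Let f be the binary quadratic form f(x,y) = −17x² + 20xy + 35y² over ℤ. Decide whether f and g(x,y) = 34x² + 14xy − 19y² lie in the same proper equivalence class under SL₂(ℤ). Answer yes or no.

D₁ = 2780, D₂ = 2780
river cycle of f (length 8): (35, 50, -2), (-2, 50, 35), (35, 20, -17), (-17, 48, 7), (7, 50, -10), (-10, 50, 7), (7, 48, -17), (-17, 20, 35)
river cycle of g (length 8): (-19, 24, 29), (29, 34, -14), (-14, 50, 5), (5, 50, -14), (-14, 34, 29), (29, 24, -19), (-19, 52, 1), (1, 52, -19)
cycles differ ⇒ inequivalent

no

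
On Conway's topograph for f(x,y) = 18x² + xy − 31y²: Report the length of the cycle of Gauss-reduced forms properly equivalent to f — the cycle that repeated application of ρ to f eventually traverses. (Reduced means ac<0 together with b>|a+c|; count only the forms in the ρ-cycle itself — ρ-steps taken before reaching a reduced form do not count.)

D = 2233, ⌊√D⌋ = 47
descent: ρ → (-31,-1,18)
descent: ρ → (18,37,-12)  [lands on river]
river: ρ → (-12,35,21)
river: ρ → (21,7,-26)
river: ρ → (-26,45,2)
river: ρ → (2,47,-3)
river: ρ → (-3,43,32)
river: ρ → (32,21,-14)
river: ρ → (-14,35,18)
ρ-cycle length = 8 (tail of 2 descent steps not counted)

8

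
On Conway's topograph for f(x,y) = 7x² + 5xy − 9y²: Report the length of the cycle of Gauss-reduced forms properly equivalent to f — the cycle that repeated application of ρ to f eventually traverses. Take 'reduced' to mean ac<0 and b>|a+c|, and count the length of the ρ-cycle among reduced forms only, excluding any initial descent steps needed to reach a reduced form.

D = 277, ⌊√D⌋ = 16
river: ρ → (-9,13,3)
river: ρ → (3,11,-13)
river: ρ → (-13,15,1)
river: ρ → (1,15,-13)
river: ρ → (-13,11,3)
river: ρ → (3,13,-9)
river: ρ → (-9,5,7)
river: ρ → (7,9,-7)
river: ρ → (-7,5,9)
river: ρ → (9,13,-3)
river: ρ → (-3,11,13)
river: ρ → (13,15,-1)
river: ρ → (-1,15,13)
river: ρ → (13,11,-3)
river: ρ → (-3,13,9)
river: ρ → (9,5,-7)
river: ρ → (-7,9,7)
river: ρ → (7,5,-9)
ρ-cycle length = 18 (tail of 0 descent steps not counted)

18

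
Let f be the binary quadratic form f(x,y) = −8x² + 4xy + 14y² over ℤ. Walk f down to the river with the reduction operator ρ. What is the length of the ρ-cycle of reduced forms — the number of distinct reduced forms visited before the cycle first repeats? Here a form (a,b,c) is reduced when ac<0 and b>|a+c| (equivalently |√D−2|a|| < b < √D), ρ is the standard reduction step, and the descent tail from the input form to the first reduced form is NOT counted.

D = 464, ⌊√D⌋ = 21
descent: ρ → (14,-4,-8)
descent: ρ → (-8,20,2)  [lands on river]
river: ρ → (2,20,-8)
river: ρ → (-8,12,10)
river: ρ → (10,8,-10)
river: ρ → (-10,12,8)
river: ρ → (8,20,-2)
river: ρ → (-2,20,8)
river: ρ → (8,12,-10)
river: ρ → (-10,8,10)
river: ρ → (10,12,-8)
ρ-cycle length = 10 (tail of 2 descent steps not counted)

10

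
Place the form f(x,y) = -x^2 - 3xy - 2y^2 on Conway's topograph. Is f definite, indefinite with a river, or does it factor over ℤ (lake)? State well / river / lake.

D = b²−4ac = (-3)² − 4·(-1)·(-2) = 1
D = 1² is a perfect square ⇒ form factors over ℤ ⇒ lakes

lake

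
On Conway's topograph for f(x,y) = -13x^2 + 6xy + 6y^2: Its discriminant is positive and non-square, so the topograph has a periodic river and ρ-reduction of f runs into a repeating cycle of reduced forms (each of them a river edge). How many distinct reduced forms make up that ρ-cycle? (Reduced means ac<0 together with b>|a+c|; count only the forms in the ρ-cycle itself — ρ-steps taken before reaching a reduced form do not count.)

D = 348, ⌊√D⌋ = 18
descent: ρ → (6,18,-1)  [lands on river]
river: ρ → (-1,18,6)
ρ-cycle length = 2 (tail of 1 descent step not counted)

2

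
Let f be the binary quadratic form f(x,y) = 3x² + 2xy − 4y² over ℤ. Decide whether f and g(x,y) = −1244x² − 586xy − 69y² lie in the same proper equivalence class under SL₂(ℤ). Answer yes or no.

D₁ = 52, D₂ = 52
river cycle of f (length 10): (-4, 6, 1), (1, 6, -4), (-4, 2, 3), (3, 4, -3), (-3, 2, 4), (4, 6, -1), (-1, 6, 4), (4, 2, -3), (-3, 4, 3), (3, 2, -4)
river cycle of g (length 10): (-4, 6, 1), (1, 6, -4), (-4, 2, 3), (3, 4, -3), (-3, 2, 4), (4, 6, -1), (-1, 6, 4), (4, 2, -3), (-3, 4, 3), (3, 2, -4)
cycles coincide ⇒ equivalent

yes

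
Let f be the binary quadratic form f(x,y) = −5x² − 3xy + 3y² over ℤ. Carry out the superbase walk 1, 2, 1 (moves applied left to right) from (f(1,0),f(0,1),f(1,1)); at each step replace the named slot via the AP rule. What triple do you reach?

start (-5,3,-5) = (f(1,0),f(0,1),f(1,1))
replace slot 1: 2·(3+(-5)) − (-5) = 1 → (1,3,-5)
replace slot 2: 2·(1+(-5)) − 3 = -11 → (1,-11,-5)
replace slot 1: 2·((-11)+(-5)) − 1 = -33 → (-33,-11,-5)

-33,-11,-5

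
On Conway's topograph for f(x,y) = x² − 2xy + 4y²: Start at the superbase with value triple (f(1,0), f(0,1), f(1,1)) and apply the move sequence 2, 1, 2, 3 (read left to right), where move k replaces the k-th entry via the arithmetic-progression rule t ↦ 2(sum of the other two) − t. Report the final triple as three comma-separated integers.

start (1,4,3) = (f(1,0),f(0,1),f(1,1))
replace slot 2: 2·(1+3) − 4 = 4 → (1,4,3)
replace slot 1: 2·(4+3) − 1 = 13 → (13,4,3)
replace slot 2: 2·(13+3) − 4 = 28 → (13,28,3)
replace slot 3: 2·(13+28) − 3 = 79 → (13,28,79)

13,28,79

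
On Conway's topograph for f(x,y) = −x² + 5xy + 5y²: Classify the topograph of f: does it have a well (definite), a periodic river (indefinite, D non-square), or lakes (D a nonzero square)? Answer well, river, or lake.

D = b²−4ac = 5² − 4·(-1)·5 = 45
D > 0 non-square ⇒ indefinite ⇒ periodic river

river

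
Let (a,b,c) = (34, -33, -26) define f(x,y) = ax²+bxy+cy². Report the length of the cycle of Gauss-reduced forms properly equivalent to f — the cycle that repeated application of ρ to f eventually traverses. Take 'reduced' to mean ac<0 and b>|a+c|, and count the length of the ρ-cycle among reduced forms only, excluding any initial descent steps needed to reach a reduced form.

D = 4625, ⌊√D⌋ = 68
descent: ρ → (-26,33,34)  [lands on river]
river: ρ → (34,35,-25)
river: ρ → (-25,65,4)
river: ρ → (4,63,-41)
river: ρ → (-41,19,26)
river: ρ → (26,33,-34)
river: ρ → (-34,35,25)
river: ρ → (25,65,-4)
river: ρ → (-4,63,41)
river: ρ → (41,19,-26)
ρ-cycle length = 10 (tail of 1 descent step not counted)

10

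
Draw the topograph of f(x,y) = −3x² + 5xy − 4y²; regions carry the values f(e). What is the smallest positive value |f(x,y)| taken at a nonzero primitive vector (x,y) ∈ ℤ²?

translate: b→1 (≡-5 mod 6), so (3,-5,4)→(3,1,2)
flip: (3,1,2)→(2,-1,3)
reduced (well bottom): (2,-1,3) with a≤c, −a<b≤a
well minimum |f| = |-2| = 2 (negative-definite)

2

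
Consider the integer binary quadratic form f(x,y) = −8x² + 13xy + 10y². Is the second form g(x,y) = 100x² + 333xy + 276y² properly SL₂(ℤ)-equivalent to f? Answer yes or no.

D₁ = 489, D₂ = 489
river cycle of f (length 22): (10, 7, -11), (-11, 15, 6), (6, 21, -2), (-2, 19, 16), (16, 13, -5), (-5, 17, 10), (10, 3, -12), (-12, 21, 1), (1, 21, -12), (-12, 3, 10), … (12 more)
river cycle of g (length 22): (6, 21, -2), (-2, 19, 16), (16, 13, -5), (-5, 17, 10), (10, 3, -12), (-12, 21, 1), (1, 21, -12), (-12, 3, 10), (10, 17, -5), (-5, 13, 16), … (12 more)
cycles coincide ⇒ equivalent

yes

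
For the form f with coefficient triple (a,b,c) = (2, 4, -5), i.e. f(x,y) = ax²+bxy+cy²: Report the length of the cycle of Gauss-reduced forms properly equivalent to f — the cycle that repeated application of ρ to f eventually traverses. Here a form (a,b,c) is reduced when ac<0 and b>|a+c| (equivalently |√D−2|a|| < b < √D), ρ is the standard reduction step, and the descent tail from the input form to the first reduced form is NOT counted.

D = 56, ⌊√D⌋ = 7
river: ρ → (-5,6,1)
river: ρ → (1,6,-5)
river: ρ → (-5,4,2)
river: ρ → (2,4,-5)
ρ-cycle length = 4 (tail of 0 descent steps not counted)

4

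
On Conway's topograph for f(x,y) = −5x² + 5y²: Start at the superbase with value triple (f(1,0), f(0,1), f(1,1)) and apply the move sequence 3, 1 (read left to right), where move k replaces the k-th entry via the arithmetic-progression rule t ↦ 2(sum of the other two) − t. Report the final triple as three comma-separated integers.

start (-5,5,0) = (f(1,0),f(0,1),f(1,1))
replace slot 3: 2·((-5)+5) − 0 = 0 → (-5,5,0)
replace slot 1: 2·(5+0) − (-5) = 15 → (15,5,0)

15,5,0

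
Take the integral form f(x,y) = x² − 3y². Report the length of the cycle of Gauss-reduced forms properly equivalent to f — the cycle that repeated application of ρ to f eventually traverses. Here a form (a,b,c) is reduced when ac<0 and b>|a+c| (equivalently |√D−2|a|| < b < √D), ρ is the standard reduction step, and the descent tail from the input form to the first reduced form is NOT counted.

D = 12, ⌊√D⌋ = 3
descent: ρ → (-3,0,1)
descent: ρ → (1,2,-2)  [lands on river]
river: ρ → (-2,2,1)
ρ-cycle length = 2 (tail of 2 descent steps not counted)

2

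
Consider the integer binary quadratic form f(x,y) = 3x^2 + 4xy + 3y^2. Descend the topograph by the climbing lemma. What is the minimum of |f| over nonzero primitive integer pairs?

translate: b→-2 (≡4 mod 6), so (3,4,3)→(3,-2,2)
flip: (3,-2,2)→(2,2,3)
reduced (well bottom): (2,2,3) with a≤c, −a<b≤a
well minimum = a = 2

2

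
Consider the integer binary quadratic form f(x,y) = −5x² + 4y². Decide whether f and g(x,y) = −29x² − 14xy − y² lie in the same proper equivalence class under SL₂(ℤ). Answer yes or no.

D₁ = 80, D₂ = 80
river cycle of f (length 2): (4, 8, -1), (-1, 8, 4)
river cycle of g (length 2): (-1, 8, 4), (4, 8, -1)
cycles coincide ⇒ equivalent

yes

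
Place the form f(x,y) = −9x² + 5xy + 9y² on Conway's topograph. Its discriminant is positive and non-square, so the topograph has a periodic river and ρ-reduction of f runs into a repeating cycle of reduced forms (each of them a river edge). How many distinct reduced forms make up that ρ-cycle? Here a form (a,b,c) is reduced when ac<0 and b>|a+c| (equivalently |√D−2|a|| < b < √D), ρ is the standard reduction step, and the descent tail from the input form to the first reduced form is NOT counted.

D = 349, ⌊√D⌋ = 18
river: ρ → (9,13,-5)
river: ρ → (-5,17,3)
river: ρ → (3,13,-15)
river: ρ → (-15,17,1)
river: ρ → (1,17,-15)
river: ρ → (-15,13,3)
river: ρ → (3,17,-5)
river: ρ → (-5,13,9)
river: ρ → (9,5,-9)
river: ρ → (-9,13,5)
river: ρ → (5,17,-3)
river: ρ → (-3,13,15)
river: ρ → (15,17,-1)
river: ρ → (-1,17,15)
river: ρ → (15,13,-3)
river: ρ → (-3,17,5)
river: ρ → (5,13,-9)
river: ρ → (-9,5,9)
ρ-cycle length = 18 (tail of 0 descent steps not counted)

18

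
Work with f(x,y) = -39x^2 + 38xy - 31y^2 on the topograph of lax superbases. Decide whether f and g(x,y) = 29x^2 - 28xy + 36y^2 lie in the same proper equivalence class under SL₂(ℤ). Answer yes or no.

D₁ = -3392, D₂ = -3392
f is negative-definite; reduce −f:
−f: flip: (39,-38,31)→(31,38,39)
−f: translate: b→-24 (≡38 mod 62), so (31,38,39)→(31,-24,32)
−f: reduced (well bottom): (31,-24,32) with a≤c, −a<b≤a
flip sign back: reduced form of f is (-31,24,-32)
g: reduced (well bottom): (29,-28,36) with a≤c, −a<b≤a
reduced forms (-31, 24, -32) vs (29, -28, 36) ⇒ inequivalent

no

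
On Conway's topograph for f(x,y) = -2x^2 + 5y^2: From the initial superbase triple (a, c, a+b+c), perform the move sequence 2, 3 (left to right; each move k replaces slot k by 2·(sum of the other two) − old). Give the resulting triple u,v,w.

start (-2,5,3) = (f(1,0),f(0,1),f(1,1))
replace slot 2: 2·((-2)+3) − 5 = -3 → (-2,-3,3)
replace slot 3: 2·((-2)+(-3)) − 3 = -13 → (-2,-3,-13)

-2,-3,-13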